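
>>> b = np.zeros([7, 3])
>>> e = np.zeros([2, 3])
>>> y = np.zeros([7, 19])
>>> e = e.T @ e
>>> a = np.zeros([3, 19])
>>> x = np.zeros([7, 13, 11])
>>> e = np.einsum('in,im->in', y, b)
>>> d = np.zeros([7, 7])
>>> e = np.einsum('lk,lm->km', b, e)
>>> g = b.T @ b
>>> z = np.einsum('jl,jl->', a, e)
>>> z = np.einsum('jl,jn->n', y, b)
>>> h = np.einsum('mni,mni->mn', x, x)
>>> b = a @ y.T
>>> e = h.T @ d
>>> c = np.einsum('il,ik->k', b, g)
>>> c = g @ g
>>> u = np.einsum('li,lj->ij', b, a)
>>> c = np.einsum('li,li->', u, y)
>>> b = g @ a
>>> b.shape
(3, 19)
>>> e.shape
(13, 7)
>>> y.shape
(7, 19)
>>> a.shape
(3, 19)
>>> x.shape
(7, 13, 11)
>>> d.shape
(7, 7)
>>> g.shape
(3, 3)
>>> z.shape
(3,)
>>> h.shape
(7, 13)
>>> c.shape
()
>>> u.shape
(7, 19)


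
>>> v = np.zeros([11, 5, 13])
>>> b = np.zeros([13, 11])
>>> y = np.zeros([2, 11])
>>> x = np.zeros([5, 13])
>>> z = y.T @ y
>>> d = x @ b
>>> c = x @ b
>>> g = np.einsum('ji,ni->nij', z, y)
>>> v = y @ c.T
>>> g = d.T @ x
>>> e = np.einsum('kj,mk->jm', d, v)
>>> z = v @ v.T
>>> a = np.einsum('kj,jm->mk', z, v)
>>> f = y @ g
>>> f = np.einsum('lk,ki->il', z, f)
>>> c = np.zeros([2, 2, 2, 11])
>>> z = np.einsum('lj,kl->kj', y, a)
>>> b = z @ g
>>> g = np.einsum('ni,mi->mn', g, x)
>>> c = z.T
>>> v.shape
(2, 5)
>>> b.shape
(5, 13)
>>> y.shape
(2, 11)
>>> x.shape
(5, 13)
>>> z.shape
(5, 11)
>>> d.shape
(5, 11)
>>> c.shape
(11, 5)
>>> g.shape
(5, 11)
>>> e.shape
(11, 2)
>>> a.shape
(5, 2)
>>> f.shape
(13, 2)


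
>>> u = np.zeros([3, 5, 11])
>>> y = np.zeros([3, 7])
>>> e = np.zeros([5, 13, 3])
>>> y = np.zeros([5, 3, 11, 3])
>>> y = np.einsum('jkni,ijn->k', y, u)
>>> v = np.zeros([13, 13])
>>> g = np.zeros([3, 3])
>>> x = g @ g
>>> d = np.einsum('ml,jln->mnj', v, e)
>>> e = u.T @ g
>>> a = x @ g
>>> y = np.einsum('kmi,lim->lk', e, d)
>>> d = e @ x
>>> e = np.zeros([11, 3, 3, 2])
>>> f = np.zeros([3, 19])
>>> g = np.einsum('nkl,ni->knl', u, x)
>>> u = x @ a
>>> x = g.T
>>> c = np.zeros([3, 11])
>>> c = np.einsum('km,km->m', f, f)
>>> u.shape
(3, 3)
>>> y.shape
(13, 11)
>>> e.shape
(11, 3, 3, 2)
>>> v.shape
(13, 13)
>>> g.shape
(5, 3, 11)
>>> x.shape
(11, 3, 5)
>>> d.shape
(11, 5, 3)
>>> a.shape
(3, 3)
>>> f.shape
(3, 19)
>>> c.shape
(19,)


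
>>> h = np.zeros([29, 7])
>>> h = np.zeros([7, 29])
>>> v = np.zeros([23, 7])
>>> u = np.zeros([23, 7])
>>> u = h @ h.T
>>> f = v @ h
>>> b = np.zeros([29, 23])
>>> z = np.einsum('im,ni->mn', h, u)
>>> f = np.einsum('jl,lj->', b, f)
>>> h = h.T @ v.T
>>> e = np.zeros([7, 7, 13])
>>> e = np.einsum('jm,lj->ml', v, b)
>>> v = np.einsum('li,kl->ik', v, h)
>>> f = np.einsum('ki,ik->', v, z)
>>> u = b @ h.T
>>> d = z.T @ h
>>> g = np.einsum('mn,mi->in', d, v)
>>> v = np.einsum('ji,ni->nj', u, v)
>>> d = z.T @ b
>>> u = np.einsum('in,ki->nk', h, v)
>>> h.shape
(29, 23)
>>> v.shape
(7, 29)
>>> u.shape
(23, 7)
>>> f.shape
()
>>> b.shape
(29, 23)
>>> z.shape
(29, 7)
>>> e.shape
(7, 29)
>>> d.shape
(7, 23)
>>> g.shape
(29, 23)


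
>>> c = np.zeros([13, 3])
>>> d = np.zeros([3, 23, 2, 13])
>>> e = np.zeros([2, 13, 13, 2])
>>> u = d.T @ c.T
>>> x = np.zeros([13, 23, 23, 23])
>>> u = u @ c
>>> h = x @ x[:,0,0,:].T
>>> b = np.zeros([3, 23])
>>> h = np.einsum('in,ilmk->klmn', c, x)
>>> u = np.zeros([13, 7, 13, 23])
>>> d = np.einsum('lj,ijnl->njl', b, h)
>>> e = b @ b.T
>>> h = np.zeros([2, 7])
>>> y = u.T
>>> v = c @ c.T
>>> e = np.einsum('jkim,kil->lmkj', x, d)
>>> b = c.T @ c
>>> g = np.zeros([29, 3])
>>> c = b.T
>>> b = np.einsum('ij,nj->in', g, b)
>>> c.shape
(3, 3)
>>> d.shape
(23, 23, 3)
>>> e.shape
(3, 23, 23, 13)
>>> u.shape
(13, 7, 13, 23)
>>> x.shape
(13, 23, 23, 23)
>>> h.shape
(2, 7)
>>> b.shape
(29, 3)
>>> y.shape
(23, 13, 7, 13)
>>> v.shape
(13, 13)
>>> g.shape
(29, 3)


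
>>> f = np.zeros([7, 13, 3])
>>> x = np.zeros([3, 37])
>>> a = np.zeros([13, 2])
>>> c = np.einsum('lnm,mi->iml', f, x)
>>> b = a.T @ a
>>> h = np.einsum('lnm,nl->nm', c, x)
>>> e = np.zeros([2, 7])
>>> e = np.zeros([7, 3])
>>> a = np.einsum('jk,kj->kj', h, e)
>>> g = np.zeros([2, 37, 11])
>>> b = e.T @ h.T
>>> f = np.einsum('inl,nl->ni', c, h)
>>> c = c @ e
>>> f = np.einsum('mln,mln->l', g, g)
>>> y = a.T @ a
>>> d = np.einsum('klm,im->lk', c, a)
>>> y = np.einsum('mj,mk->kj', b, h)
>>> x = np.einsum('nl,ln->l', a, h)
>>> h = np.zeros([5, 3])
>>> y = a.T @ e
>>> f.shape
(37,)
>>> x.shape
(3,)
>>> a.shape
(7, 3)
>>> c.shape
(37, 3, 3)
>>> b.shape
(3, 3)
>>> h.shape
(5, 3)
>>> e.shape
(7, 3)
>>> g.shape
(2, 37, 11)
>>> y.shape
(3, 3)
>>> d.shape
(3, 37)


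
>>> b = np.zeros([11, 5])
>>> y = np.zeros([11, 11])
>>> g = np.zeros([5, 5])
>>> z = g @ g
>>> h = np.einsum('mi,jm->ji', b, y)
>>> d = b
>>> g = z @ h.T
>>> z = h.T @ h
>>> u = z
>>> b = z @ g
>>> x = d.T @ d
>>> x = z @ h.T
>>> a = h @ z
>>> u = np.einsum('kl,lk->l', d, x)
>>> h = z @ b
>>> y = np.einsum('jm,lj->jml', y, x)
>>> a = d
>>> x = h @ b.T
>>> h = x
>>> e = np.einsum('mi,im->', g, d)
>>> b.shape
(5, 11)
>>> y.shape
(11, 11, 5)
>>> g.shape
(5, 11)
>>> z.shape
(5, 5)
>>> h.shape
(5, 5)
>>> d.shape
(11, 5)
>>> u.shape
(5,)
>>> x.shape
(5, 5)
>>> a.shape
(11, 5)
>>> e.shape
()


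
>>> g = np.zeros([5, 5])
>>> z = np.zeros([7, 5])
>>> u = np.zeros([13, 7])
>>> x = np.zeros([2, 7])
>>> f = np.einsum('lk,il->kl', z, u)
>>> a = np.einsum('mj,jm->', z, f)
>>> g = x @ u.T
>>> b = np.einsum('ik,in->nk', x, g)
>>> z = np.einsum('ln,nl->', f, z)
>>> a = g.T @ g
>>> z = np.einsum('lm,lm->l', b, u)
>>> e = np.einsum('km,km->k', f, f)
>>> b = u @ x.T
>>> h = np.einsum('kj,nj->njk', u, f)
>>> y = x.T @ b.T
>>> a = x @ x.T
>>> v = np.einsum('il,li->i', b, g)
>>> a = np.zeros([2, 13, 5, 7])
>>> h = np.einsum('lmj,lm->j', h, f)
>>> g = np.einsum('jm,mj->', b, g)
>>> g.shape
()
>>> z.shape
(13,)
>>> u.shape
(13, 7)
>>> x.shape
(2, 7)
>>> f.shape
(5, 7)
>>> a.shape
(2, 13, 5, 7)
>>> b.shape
(13, 2)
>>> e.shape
(5,)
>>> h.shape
(13,)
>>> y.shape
(7, 13)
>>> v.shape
(13,)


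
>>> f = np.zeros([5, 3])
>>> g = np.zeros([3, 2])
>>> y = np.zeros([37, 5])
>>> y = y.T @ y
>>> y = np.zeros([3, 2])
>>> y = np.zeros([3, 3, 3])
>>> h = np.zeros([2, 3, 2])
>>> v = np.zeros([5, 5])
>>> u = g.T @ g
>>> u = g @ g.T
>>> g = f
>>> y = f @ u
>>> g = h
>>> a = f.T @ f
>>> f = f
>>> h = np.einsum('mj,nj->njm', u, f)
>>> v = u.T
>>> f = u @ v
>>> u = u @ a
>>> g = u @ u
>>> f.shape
(3, 3)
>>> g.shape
(3, 3)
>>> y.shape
(5, 3)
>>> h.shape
(5, 3, 3)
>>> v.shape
(3, 3)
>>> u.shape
(3, 3)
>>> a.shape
(3, 3)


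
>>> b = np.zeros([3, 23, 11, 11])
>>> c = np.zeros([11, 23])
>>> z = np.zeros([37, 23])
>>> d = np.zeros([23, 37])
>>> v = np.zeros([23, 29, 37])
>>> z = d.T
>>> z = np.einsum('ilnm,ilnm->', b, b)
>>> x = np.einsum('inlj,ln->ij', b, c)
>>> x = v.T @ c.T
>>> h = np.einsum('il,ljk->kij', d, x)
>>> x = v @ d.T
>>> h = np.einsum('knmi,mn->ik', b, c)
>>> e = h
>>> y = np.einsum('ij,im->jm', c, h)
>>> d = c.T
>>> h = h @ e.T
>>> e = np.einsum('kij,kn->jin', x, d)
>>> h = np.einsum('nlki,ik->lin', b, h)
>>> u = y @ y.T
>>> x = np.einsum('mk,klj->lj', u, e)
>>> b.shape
(3, 23, 11, 11)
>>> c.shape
(11, 23)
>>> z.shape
()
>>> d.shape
(23, 11)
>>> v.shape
(23, 29, 37)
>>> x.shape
(29, 11)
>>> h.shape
(23, 11, 3)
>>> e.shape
(23, 29, 11)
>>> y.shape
(23, 3)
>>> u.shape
(23, 23)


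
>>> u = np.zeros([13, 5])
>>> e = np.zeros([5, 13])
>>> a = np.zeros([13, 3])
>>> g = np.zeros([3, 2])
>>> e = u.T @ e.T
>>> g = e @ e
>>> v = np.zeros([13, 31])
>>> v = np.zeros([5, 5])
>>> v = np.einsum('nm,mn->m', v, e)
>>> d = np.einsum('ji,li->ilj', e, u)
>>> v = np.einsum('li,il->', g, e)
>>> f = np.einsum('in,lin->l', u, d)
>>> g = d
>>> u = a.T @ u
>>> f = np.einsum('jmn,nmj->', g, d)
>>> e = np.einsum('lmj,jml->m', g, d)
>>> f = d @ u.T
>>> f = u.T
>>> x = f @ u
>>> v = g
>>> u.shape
(3, 5)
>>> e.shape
(13,)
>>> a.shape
(13, 3)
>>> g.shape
(5, 13, 5)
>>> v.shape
(5, 13, 5)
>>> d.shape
(5, 13, 5)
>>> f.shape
(5, 3)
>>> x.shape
(5, 5)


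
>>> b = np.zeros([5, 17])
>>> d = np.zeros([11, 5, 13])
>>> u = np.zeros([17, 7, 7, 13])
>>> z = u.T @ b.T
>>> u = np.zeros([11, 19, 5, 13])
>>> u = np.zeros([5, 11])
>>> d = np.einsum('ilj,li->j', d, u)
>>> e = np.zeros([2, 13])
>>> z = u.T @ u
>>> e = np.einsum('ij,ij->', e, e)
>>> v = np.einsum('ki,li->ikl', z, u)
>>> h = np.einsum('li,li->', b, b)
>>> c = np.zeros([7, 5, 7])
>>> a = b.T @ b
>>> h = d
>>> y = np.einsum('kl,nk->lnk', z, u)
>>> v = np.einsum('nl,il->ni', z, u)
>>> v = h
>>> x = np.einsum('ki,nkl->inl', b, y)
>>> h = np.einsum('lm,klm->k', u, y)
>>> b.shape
(5, 17)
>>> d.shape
(13,)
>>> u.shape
(5, 11)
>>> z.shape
(11, 11)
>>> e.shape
()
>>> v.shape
(13,)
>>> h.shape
(11,)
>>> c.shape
(7, 5, 7)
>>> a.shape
(17, 17)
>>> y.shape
(11, 5, 11)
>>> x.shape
(17, 11, 11)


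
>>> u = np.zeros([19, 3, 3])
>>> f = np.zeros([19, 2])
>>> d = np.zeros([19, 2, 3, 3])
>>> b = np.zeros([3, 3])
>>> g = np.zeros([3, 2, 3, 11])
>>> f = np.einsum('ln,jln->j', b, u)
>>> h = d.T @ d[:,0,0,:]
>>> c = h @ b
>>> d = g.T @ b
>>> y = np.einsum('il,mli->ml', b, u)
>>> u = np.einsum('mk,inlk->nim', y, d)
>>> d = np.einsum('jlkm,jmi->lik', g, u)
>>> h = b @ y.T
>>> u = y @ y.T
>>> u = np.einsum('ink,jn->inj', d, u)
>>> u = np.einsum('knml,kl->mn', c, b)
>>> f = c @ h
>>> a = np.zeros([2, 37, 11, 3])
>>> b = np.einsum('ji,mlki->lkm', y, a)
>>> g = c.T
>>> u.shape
(2, 3)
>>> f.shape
(3, 3, 2, 19)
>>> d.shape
(2, 19, 3)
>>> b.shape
(37, 11, 2)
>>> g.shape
(3, 2, 3, 3)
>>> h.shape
(3, 19)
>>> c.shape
(3, 3, 2, 3)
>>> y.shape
(19, 3)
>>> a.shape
(2, 37, 11, 3)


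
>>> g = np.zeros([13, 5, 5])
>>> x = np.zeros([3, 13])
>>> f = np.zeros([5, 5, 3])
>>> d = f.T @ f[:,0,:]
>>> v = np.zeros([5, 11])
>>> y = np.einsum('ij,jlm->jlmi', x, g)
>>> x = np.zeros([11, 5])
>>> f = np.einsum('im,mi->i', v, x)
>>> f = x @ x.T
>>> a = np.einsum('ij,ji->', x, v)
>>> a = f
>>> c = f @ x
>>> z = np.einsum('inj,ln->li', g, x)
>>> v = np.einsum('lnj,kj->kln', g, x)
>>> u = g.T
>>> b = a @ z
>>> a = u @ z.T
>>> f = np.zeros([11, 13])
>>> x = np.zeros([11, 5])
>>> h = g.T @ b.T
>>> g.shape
(13, 5, 5)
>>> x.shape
(11, 5)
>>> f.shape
(11, 13)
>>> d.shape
(3, 5, 3)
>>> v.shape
(11, 13, 5)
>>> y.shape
(13, 5, 5, 3)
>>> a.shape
(5, 5, 11)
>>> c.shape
(11, 5)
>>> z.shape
(11, 13)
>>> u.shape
(5, 5, 13)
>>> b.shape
(11, 13)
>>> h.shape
(5, 5, 11)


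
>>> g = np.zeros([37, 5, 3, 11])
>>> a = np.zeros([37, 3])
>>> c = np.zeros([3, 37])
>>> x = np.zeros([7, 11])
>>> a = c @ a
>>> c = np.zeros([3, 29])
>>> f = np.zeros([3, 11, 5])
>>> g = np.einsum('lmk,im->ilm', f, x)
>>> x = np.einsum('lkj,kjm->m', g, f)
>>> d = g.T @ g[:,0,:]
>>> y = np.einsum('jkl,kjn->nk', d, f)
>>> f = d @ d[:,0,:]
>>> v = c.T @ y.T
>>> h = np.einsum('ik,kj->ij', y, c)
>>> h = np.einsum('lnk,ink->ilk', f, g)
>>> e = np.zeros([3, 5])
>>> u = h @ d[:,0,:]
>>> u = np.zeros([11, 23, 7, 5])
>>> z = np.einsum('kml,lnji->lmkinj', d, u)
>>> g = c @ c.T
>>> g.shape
(3, 3)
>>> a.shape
(3, 3)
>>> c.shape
(3, 29)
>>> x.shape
(5,)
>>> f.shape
(11, 3, 11)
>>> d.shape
(11, 3, 11)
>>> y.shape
(5, 3)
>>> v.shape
(29, 5)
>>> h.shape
(7, 11, 11)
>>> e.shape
(3, 5)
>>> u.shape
(11, 23, 7, 5)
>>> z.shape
(11, 3, 11, 5, 23, 7)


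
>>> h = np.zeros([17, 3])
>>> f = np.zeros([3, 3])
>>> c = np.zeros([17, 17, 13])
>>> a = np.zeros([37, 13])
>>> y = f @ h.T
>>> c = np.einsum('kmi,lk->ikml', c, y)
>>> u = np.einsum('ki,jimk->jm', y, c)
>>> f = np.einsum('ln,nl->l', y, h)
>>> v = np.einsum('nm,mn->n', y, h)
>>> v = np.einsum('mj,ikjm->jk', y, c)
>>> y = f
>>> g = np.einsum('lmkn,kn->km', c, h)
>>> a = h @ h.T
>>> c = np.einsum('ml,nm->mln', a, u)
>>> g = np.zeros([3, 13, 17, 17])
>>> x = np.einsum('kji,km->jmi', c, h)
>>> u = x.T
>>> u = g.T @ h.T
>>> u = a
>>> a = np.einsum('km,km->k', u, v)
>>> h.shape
(17, 3)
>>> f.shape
(3,)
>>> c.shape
(17, 17, 13)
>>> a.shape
(17,)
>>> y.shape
(3,)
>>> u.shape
(17, 17)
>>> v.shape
(17, 17)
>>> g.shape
(3, 13, 17, 17)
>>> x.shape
(17, 3, 13)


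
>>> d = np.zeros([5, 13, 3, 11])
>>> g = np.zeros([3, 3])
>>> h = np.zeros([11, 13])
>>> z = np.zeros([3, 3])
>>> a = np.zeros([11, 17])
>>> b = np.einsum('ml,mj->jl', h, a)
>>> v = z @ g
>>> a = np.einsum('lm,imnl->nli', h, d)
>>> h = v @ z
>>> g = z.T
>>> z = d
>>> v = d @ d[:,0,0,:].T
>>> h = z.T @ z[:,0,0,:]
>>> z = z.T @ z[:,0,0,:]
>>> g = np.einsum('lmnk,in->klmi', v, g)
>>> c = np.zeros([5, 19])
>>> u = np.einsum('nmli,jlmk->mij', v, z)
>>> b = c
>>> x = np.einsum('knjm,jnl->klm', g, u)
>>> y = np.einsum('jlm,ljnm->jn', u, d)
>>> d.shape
(5, 13, 3, 11)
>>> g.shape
(5, 5, 13, 3)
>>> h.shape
(11, 3, 13, 11)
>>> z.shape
(11, 3, 13, 11)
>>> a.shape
(3, 11, 5)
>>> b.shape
(5, 19)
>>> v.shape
(5, 13, 3, 5)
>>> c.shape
(5, 19)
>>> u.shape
(13, 5, 11)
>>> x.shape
(5, 11, 3)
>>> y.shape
(13, 3)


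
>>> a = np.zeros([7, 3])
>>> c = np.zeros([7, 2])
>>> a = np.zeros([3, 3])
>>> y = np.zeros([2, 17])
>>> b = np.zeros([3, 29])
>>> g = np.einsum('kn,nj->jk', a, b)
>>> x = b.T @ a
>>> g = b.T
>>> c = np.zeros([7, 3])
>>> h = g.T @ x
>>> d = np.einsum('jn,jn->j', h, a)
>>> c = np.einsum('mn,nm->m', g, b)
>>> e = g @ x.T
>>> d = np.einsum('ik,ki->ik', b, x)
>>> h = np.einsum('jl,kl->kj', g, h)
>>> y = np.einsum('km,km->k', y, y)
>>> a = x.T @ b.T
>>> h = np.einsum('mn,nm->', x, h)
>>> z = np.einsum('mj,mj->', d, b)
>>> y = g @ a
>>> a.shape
(3, 3)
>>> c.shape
(29,)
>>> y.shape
(29, 3)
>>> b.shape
(3, 29)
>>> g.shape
(29, 3)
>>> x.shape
(29, 3)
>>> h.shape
()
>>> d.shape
(3, 29)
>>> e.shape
(29, 29)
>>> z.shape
()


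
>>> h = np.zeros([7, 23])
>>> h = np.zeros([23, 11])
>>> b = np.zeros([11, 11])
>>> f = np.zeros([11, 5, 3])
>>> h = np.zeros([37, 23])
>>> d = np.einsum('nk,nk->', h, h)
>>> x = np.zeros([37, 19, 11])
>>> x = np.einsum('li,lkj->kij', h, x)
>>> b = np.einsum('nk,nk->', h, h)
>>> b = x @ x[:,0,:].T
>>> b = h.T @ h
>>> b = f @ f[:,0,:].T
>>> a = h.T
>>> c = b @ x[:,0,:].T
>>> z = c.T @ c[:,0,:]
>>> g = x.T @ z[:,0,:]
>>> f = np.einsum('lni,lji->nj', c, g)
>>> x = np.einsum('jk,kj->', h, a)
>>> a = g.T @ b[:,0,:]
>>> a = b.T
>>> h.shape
(37, 23)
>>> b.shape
(11, 5, 11)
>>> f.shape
(5, 23)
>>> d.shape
()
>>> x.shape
()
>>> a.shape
(11, 5, 11)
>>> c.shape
(11, 5, 19)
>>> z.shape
(19, 5, 19)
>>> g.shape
(11, 23, 19)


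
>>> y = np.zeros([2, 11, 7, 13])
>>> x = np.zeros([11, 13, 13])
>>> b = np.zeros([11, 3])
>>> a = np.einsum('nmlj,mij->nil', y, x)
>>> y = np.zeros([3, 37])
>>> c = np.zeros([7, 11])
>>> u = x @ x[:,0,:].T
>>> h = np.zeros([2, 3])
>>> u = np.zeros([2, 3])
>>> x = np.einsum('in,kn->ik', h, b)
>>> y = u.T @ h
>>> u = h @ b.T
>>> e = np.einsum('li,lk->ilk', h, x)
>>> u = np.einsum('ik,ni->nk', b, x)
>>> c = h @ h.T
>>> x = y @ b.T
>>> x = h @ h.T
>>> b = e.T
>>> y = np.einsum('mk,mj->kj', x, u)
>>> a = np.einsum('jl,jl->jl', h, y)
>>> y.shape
(2, 3)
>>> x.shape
(2, 2)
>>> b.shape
(11, 2, 3)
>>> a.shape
(2, 3)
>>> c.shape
(2, 2)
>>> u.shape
(2, 3)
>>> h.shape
(2, 3)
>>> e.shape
(3, 2, 11)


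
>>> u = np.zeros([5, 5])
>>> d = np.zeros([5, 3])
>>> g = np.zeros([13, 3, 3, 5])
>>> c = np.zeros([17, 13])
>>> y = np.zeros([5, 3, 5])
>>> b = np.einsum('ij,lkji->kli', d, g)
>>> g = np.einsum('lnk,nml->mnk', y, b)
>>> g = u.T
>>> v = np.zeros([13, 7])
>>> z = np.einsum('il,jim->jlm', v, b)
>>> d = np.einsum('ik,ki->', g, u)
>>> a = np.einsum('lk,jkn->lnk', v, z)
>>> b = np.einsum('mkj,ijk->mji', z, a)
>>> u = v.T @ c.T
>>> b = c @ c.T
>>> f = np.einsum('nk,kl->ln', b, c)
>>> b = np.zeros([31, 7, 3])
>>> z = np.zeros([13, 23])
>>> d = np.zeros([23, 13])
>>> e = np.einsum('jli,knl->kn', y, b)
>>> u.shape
(7, 17)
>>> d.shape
(23, 13)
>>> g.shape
(5, 5)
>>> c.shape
(17, 13)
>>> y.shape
(5, 3, 5)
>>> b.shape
(31, 7, 3)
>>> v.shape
(13, 7)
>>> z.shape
(13, 23)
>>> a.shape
(13, 5, 7)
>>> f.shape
(13, 17)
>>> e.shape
(31, 7)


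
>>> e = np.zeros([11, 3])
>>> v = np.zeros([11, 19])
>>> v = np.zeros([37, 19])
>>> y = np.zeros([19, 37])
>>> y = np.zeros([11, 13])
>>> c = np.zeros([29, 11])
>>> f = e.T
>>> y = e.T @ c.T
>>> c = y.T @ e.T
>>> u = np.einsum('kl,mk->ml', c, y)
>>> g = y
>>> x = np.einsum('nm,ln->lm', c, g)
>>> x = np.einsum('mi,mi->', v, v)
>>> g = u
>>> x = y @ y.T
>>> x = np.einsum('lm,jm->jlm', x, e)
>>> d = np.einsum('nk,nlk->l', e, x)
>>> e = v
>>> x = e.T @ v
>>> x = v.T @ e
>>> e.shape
(37, 19)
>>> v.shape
(37, 19)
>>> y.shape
(3, 29)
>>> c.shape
(29, 11)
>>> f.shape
(3, 11)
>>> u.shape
(3, 11)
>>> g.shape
(3, 11)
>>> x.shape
(19, 19)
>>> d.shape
(3,)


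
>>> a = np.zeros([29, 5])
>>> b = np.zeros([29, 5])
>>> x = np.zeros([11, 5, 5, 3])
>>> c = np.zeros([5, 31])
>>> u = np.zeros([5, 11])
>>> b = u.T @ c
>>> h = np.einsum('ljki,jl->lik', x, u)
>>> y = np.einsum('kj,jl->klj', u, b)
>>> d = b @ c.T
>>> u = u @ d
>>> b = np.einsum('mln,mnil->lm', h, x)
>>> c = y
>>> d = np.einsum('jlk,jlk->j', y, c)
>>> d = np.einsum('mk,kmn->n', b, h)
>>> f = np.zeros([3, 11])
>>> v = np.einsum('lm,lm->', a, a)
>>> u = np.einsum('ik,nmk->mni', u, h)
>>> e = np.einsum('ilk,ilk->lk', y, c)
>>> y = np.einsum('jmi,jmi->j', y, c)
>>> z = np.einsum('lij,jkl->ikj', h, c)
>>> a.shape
(29, 5)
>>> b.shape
(3, 11)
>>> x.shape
(11, 5, 5, 3)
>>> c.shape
(5, 31, 11)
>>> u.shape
(3, 11, 5)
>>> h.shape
(11, 3, 5)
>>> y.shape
(5,)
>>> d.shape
(5,)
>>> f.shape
(3, 11)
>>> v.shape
()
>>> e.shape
(31, 11)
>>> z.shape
(3, 31, 5)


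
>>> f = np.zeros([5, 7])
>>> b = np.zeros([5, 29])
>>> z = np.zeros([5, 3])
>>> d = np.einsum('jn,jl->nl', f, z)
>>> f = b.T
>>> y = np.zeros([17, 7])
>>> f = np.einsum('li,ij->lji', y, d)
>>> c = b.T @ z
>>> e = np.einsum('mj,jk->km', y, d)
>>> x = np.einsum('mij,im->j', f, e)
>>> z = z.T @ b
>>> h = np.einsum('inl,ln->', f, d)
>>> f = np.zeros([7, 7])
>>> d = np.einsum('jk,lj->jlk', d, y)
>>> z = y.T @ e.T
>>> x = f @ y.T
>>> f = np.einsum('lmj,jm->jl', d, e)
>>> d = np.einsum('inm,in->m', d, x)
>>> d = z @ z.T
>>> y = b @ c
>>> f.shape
(3, 7)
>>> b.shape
(5, 29)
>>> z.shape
(7, 3)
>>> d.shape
(7, 7)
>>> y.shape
(5, 3)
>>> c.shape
(29, 3)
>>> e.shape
(3, 17)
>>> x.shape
(7, 17)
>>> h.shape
()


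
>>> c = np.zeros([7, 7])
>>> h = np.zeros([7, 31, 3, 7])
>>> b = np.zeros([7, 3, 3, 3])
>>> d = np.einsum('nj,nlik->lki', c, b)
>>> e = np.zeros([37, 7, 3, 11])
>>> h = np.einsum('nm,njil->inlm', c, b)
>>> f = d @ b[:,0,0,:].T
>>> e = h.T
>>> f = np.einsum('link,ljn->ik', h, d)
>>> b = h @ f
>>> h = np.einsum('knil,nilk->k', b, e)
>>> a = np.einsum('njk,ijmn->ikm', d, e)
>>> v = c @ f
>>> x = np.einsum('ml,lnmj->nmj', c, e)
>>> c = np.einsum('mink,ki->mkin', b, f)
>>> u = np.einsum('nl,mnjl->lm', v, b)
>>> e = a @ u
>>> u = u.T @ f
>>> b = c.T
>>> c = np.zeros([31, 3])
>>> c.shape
(31, 3)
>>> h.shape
(3,)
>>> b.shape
(3, 7, 7, 3)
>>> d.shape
(3, 3, 3)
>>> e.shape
(7, 3, 3)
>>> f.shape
(7, 7)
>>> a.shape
(7, 3, 7)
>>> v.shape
(7, 7)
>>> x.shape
(3, 7, 3)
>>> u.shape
(3, 7)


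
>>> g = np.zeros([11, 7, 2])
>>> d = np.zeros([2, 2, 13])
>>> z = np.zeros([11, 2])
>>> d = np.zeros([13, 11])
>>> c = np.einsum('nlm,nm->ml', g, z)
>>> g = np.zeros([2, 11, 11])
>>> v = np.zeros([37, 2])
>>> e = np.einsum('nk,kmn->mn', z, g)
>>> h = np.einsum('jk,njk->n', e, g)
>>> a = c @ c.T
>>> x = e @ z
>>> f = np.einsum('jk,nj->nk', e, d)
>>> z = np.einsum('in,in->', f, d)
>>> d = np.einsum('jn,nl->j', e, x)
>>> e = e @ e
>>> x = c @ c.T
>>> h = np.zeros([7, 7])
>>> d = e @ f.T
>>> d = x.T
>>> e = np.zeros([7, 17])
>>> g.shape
(2, 11, 11)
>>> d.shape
(2, 2)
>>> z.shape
()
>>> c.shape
(2, 7)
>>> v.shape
(37, 2)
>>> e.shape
(7, 17)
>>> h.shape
(7, 7)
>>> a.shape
(2, 2)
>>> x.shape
(2, 2)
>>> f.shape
(13, 11)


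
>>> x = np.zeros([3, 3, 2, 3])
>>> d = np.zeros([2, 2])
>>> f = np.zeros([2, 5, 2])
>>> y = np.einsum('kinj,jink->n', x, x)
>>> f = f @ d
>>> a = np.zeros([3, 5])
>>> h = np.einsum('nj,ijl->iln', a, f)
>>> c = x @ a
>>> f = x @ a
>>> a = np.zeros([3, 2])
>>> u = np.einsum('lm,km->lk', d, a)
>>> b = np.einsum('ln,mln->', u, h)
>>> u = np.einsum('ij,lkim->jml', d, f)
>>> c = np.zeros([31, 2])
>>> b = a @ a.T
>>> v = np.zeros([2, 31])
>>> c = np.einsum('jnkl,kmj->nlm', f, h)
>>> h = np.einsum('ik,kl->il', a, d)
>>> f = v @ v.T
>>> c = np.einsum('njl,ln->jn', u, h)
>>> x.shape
(3, 3, 2, 3)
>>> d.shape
(2, 2)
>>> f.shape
(2, 2)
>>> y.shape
(2,)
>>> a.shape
(3, 2)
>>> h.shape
(3, 2)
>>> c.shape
(5, 2)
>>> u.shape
(2, 5, 3)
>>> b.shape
(3, 3)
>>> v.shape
(2, 31)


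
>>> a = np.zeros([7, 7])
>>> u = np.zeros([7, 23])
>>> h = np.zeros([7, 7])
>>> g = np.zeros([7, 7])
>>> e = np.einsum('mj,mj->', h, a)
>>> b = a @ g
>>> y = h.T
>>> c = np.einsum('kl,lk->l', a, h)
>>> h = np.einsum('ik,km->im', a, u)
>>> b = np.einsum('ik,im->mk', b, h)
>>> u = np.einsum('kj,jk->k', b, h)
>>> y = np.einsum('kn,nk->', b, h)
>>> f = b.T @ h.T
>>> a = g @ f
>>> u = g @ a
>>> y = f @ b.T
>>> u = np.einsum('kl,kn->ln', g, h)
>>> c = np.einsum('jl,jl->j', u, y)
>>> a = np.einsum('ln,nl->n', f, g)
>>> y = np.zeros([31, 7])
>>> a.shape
(7,)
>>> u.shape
(7, 23)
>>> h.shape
(7, 23)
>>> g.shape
(7, 7)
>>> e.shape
()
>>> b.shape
(23, 7)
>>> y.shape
(31, 7)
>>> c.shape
(7,)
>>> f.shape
(7, 7)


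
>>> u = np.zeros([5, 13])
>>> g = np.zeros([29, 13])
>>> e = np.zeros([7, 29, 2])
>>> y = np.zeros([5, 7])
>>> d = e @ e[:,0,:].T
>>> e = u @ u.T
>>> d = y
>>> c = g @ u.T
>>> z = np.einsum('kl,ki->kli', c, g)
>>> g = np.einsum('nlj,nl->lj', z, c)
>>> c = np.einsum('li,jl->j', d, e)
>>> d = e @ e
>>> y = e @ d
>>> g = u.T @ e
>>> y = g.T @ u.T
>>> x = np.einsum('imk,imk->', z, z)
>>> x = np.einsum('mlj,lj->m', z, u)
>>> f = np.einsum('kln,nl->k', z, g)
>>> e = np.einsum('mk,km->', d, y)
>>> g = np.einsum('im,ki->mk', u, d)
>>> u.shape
(5, 13)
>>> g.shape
(13, 5)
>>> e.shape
()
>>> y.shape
(5, 5)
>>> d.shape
(5, 5)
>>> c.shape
(5,)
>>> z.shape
(29, 5, 13)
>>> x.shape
(29,)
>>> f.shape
(29,)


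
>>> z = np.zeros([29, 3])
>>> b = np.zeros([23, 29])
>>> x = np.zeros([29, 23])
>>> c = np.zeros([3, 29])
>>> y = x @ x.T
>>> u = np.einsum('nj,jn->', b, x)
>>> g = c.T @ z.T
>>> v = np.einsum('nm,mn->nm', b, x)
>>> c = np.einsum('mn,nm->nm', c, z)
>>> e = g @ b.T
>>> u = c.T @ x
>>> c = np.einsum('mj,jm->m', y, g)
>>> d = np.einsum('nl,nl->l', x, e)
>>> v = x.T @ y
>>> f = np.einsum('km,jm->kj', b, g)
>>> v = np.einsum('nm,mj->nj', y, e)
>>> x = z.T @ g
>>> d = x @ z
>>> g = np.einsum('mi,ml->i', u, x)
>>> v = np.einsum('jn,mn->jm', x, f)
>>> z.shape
(29, 3)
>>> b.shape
(23, 29)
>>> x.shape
(3, 29)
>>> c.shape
(29,)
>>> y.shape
(29, 29)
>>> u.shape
(3, 23)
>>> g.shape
(23,)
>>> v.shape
(3, 23)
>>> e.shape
(29, 23)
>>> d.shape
(3, 3)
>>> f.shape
(23, 29)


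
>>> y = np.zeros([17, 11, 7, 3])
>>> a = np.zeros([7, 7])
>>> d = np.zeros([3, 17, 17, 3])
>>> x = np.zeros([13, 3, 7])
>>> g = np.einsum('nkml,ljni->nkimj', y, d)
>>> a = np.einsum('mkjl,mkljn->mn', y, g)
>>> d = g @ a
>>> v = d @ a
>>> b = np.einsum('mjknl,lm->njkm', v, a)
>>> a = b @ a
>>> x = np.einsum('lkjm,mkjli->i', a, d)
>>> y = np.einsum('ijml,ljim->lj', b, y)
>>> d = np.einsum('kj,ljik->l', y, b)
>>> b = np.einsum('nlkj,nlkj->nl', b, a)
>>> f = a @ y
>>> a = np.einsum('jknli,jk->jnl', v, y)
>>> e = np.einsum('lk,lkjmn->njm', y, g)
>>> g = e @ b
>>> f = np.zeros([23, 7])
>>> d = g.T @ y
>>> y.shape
(17, 11)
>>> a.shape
(17, 3, 7)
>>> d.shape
(11, 3, 11)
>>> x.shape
(17,)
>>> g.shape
(17, 3, 11)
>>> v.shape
(17, 11, 3, 7, 17)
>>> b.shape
(7, 11)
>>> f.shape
(23, 7)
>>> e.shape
(17, 3, 7)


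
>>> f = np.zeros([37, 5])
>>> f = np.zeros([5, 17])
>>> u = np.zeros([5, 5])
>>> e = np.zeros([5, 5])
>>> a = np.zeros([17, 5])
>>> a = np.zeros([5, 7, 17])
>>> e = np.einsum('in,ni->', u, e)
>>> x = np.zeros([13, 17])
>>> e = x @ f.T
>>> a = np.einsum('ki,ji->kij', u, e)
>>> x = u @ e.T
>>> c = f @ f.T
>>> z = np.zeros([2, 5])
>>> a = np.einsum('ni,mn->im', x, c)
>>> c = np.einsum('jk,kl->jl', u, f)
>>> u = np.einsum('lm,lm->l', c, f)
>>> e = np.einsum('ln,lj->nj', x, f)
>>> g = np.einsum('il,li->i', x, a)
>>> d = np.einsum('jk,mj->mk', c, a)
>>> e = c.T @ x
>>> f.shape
(5, 17)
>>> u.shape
(5,)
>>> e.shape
(17, 13)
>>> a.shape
(13, 5)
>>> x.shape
(5, 13)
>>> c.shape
(5, 17)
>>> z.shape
(2, 5)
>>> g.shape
(5,)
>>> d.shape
(13, 17)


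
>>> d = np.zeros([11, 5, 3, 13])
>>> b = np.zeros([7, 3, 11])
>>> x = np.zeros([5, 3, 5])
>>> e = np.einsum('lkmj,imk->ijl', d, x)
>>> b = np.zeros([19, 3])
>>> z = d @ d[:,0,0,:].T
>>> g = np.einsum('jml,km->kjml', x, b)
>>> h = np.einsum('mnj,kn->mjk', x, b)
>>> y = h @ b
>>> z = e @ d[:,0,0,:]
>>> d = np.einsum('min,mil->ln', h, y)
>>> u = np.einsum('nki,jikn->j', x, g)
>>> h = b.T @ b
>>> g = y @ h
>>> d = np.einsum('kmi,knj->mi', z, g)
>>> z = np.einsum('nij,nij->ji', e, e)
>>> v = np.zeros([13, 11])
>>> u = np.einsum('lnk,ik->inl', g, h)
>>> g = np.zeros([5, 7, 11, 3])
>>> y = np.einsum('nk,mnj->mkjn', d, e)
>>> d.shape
(13, 13)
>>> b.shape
(19, 3)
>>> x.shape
(5, 3, 5)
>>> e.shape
(5, 13, 11)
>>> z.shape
(11, 13)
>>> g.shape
(5, 7, 11, 3)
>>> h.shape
(3, 3)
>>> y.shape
(5, 13, 11, 13)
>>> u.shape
(3, 5, 5)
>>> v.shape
(13, 11)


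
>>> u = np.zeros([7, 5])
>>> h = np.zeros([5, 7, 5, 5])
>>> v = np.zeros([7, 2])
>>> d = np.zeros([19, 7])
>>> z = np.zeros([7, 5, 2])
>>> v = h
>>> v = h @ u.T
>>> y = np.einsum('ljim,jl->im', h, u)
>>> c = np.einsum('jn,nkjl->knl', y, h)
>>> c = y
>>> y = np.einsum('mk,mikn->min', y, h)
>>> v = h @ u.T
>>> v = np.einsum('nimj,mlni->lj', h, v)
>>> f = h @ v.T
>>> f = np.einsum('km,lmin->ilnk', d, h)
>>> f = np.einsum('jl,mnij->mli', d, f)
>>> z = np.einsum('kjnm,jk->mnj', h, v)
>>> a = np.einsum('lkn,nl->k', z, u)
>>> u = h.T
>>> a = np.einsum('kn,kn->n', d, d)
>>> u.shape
(5, 5, 7, 5)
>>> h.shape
(5, 7, 5, 5)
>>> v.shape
(7, 5)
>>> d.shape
(19, 7)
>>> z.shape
(5, 5, 7)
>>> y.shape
(5, 7, 5)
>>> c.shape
(5, 5)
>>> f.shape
(5, 7, 5)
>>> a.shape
(7,)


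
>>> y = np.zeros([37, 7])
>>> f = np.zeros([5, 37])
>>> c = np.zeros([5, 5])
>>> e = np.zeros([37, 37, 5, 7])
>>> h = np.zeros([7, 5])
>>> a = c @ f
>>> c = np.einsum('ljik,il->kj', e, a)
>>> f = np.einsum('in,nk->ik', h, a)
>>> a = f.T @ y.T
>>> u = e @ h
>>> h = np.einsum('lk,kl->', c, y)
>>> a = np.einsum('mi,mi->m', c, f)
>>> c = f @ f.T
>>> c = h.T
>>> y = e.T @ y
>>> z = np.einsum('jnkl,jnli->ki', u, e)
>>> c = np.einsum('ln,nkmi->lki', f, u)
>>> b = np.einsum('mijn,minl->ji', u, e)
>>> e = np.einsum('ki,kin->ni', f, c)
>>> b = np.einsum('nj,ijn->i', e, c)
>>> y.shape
(7, 5, 37, 7)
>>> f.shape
(7, 37)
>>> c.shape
(7, 37, 5)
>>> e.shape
(5, 37)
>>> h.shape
()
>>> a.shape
(7,)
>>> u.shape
(37, 37, 5, 5)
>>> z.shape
(5, 7)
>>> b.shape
(7,)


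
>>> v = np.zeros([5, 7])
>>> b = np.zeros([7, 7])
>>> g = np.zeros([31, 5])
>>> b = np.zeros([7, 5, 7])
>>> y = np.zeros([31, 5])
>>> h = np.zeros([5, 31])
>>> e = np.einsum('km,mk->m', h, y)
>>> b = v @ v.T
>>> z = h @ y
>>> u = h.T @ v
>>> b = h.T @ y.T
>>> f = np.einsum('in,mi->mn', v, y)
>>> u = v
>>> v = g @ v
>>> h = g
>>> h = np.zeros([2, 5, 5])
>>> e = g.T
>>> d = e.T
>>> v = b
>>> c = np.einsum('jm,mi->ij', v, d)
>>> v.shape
(31, 31)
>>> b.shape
(31, 31)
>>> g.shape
(31, 5)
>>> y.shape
(31, 5)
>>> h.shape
(2, 5, 5)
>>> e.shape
(5, 31)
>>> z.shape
(5, 5)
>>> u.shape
(5, 7)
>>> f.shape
(31, 7)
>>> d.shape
(31, 5)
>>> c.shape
(5, 31)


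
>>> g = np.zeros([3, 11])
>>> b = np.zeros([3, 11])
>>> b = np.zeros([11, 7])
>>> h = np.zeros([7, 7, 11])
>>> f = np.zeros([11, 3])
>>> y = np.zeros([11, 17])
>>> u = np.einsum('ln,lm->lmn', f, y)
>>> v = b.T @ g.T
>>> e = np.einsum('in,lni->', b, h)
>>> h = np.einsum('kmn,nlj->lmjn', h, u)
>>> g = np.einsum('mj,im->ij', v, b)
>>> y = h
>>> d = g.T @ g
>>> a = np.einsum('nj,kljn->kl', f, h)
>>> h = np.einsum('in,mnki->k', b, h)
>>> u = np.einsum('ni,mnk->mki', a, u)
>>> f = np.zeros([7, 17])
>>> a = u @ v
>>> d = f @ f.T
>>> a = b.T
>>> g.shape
(11, 3)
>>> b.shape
(11, 7)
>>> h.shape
(3,)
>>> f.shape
(7, 17)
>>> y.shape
(17, 7, 3, 11)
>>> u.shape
(11, 3, 7)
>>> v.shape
(7, 3)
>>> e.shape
()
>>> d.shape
(7, 7)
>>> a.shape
(7, 11)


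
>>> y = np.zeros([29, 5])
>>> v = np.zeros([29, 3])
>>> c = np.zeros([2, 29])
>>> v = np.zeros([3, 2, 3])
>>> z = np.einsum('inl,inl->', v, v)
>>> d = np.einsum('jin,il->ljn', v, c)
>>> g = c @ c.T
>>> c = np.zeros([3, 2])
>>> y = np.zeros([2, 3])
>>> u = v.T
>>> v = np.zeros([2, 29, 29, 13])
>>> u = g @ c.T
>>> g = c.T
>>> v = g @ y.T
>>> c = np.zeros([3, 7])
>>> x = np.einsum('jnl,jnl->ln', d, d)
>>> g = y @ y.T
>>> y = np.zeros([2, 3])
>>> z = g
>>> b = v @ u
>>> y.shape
(2, 3)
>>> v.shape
(2, 2)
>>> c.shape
(3, 7)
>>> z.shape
(2, 2)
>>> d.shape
(29, 3, 3)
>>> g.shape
(2, 2)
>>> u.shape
(2, 3)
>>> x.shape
(3, 3)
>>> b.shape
(2, 3)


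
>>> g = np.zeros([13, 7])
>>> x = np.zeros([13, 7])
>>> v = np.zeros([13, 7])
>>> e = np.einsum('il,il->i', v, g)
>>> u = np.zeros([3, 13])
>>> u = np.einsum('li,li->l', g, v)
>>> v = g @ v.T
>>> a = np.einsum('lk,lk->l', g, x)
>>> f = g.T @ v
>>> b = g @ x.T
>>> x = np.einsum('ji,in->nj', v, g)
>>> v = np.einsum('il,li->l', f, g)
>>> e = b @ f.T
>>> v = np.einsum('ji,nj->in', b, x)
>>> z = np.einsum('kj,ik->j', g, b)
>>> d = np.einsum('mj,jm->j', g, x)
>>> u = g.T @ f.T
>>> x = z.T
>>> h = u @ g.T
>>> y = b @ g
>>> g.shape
(13, 7)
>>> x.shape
(7,)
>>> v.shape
(13, 7)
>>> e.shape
(13, 7)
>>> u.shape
(7, 7)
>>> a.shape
(13,)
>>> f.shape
(7, 13)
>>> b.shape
(13, 13)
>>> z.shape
(7,)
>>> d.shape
(7,)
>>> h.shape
(7, 13)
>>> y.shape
(13, 7)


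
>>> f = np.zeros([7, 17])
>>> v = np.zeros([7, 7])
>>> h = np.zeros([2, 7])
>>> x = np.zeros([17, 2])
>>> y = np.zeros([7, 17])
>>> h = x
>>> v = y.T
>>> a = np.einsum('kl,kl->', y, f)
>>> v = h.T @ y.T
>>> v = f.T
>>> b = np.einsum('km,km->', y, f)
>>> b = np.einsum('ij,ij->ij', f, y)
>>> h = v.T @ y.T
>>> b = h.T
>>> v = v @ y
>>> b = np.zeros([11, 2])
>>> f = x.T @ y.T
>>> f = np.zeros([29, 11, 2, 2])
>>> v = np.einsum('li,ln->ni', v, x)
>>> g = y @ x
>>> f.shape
(29, 11, 2, 2)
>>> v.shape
(2, 17)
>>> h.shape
(7, 7)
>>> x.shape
(17, 2)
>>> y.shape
(7, 17)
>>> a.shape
()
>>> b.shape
(11, 2)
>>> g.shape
(7, 2)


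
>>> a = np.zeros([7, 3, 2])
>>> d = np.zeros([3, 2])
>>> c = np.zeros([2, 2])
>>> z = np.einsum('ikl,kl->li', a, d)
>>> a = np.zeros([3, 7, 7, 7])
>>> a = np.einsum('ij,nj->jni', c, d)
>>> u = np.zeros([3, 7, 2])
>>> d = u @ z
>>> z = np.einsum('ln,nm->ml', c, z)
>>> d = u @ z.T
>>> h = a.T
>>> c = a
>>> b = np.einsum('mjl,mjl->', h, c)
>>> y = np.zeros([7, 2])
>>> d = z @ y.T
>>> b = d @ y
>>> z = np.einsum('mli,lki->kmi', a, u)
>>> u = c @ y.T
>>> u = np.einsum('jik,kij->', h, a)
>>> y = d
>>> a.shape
(2, 3, 2)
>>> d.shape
(7, 7)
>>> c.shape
(2, 3, 2)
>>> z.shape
(7, 2, 2)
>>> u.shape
()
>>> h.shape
(2, 3, 2)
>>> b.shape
(7, 2)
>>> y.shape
(7, 7)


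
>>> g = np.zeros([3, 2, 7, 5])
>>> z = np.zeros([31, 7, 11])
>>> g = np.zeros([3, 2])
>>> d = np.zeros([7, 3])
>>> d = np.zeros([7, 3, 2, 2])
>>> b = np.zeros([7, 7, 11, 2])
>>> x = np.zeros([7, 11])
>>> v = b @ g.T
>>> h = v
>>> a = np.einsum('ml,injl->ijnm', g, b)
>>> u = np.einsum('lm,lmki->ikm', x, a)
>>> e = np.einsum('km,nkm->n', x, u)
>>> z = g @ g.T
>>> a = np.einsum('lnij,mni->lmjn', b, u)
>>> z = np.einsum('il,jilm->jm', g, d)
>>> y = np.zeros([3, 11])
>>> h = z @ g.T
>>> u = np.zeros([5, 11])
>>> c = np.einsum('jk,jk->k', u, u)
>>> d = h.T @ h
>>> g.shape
(3, 2)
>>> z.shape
(7, 2)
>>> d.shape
(3, 3)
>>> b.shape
(7, 7, 11, 2)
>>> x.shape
(7, 11)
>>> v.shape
(7, 7, 11, 3)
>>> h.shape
(7, 3)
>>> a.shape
(7, 3, 2, 7)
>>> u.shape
(5, 11)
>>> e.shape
(3,)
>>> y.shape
(3, 11)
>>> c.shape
(11,)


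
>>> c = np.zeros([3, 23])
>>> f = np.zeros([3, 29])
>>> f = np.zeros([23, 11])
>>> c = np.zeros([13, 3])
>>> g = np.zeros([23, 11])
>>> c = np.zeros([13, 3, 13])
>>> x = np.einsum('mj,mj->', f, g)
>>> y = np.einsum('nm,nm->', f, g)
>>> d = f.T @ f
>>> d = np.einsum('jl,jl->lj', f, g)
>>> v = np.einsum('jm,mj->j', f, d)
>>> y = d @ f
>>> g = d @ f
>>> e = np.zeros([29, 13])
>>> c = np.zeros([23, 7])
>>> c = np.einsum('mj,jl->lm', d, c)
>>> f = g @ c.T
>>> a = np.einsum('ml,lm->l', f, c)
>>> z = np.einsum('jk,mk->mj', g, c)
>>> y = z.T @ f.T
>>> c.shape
(7, 11)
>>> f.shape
(11, 7)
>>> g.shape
(11, 11)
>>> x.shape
()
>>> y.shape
(11, 11)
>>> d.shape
(11, 23)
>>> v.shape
(23,)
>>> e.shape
(29, 13)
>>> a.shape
(7,)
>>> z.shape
(7, 11)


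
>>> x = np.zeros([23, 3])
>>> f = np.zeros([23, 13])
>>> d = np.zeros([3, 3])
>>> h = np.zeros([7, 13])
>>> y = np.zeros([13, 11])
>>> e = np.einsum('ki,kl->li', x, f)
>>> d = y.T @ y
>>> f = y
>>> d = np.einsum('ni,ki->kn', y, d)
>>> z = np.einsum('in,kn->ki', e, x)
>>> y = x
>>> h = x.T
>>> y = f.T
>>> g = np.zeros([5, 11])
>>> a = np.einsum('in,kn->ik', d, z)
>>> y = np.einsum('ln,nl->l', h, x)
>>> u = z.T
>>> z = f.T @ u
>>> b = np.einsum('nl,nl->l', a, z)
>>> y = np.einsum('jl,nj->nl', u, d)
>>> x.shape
(23, 3)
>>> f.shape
(13, 11)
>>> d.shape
(11, 13)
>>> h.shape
(3, 23)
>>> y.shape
(11, 23)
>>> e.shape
(13, 3)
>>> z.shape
(11, 23)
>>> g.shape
(5, 11)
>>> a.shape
(11, 23)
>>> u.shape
(13, 23)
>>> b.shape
(23,)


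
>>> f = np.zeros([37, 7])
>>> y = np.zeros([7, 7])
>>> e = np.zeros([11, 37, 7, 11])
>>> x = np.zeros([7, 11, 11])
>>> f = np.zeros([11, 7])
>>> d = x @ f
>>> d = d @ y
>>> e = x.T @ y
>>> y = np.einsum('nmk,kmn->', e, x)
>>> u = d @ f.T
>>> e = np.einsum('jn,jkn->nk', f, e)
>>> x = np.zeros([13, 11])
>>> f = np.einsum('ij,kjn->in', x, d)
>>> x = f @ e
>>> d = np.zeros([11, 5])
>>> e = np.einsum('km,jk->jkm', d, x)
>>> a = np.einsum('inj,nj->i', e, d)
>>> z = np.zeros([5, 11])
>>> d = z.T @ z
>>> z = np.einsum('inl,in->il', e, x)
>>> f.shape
(13, 7)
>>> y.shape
()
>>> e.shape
(13, 11, 5)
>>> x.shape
(13, 11)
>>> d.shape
(11, 11)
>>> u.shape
(7, 11, 11)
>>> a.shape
(13,)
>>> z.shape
(13, 5)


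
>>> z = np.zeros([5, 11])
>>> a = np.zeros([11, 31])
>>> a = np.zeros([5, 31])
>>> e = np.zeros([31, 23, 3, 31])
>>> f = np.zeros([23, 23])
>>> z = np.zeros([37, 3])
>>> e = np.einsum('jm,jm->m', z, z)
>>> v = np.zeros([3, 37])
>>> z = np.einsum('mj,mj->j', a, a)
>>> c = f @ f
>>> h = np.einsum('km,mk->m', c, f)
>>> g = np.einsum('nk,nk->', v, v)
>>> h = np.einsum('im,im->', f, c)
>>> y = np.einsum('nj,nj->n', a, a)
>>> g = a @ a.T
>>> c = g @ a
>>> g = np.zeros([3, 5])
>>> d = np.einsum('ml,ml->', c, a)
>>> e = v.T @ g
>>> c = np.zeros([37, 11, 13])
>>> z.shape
(31,)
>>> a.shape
(5, 31)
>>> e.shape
(37, 5)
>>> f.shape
(23, 23)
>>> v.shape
(3, 37)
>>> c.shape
(37, 11, 13)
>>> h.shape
()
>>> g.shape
(3, 5)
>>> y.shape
(5,)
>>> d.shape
()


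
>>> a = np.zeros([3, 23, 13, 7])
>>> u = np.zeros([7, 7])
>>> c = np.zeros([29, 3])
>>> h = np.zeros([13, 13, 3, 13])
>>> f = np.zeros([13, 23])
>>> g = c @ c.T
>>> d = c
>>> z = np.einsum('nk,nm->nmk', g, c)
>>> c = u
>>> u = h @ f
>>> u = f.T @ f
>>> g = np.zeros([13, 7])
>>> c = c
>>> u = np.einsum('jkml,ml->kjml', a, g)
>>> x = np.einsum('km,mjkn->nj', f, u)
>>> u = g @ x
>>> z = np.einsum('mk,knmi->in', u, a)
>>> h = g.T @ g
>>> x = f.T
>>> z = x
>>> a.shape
(3, 23, 13, 7)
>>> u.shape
(13, 3)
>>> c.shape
(7, 7)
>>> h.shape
(7, 7)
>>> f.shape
(13, 23)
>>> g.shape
(13, 7)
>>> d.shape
(29, 3)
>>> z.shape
(23, 13)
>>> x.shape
(23, 13)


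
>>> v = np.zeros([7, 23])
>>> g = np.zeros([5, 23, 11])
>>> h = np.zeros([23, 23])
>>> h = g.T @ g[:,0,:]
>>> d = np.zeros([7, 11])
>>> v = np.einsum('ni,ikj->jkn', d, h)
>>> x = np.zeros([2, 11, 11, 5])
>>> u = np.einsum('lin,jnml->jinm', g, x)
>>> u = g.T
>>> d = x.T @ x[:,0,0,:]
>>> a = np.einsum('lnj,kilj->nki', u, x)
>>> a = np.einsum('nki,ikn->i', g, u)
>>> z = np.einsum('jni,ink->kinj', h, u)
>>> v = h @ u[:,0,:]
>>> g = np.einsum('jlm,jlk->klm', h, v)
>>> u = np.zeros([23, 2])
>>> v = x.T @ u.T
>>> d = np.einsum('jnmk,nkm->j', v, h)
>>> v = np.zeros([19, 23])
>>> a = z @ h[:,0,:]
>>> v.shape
(19, 23)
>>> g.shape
(5, 23, 11)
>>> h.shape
(11, 23, 11)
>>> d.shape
(5,)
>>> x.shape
(2, 11, 11, 5)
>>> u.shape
(23, 2)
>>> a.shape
(5, 11, 23, 11)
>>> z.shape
(5, 11, 23, 11)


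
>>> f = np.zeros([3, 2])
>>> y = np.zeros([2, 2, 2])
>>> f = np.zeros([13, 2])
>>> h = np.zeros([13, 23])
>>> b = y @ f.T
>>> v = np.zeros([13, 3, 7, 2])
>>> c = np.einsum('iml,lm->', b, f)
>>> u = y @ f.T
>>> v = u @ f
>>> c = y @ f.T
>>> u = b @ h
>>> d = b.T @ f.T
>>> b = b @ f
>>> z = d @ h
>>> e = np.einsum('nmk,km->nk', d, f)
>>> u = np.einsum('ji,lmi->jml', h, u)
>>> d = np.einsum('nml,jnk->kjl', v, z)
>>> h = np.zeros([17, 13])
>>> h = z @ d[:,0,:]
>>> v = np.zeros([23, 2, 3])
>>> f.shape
(13, 2)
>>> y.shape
(2, 2, 2)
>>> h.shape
(13, 2, 2)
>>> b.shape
(2, 2, 2)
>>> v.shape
(23, 2, 3)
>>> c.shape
(2, 2, 13)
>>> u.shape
(13, 2, 2)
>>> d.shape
(23, 13, 2)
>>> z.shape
(13, 2, 23)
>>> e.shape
(13, 13)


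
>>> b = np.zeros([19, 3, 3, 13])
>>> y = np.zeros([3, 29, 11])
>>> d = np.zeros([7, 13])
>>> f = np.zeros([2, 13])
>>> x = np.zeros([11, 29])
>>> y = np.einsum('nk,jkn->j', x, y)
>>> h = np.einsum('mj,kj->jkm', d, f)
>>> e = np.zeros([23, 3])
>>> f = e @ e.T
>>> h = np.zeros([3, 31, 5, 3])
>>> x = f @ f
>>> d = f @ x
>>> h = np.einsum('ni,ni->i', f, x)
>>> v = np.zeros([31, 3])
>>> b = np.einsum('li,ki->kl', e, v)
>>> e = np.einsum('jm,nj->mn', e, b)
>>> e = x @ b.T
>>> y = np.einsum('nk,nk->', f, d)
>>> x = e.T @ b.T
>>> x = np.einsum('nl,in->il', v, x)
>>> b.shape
(31, 23)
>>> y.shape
()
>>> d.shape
(23, 23)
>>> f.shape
(23, 23)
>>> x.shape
(31, 3)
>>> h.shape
(23,)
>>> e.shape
(23, 31)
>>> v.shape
(31, 3)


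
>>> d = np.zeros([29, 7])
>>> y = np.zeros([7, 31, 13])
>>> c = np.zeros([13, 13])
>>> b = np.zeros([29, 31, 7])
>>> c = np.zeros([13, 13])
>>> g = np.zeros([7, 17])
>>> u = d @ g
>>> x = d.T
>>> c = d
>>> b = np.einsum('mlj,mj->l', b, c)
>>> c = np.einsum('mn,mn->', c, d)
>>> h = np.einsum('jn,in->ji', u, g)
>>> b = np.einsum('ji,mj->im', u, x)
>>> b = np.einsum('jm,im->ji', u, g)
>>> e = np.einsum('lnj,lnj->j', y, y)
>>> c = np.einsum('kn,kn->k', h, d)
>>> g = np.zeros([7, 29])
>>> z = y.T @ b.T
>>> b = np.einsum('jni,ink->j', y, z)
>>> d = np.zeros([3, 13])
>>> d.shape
(3, 13)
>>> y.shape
(7, 31, 13)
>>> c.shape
(29,)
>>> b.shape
(7,)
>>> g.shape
(7, 29)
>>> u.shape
(29, 17)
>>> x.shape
(7, 29)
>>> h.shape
(29, 7)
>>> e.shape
(13,)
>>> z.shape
(13, 31, 29)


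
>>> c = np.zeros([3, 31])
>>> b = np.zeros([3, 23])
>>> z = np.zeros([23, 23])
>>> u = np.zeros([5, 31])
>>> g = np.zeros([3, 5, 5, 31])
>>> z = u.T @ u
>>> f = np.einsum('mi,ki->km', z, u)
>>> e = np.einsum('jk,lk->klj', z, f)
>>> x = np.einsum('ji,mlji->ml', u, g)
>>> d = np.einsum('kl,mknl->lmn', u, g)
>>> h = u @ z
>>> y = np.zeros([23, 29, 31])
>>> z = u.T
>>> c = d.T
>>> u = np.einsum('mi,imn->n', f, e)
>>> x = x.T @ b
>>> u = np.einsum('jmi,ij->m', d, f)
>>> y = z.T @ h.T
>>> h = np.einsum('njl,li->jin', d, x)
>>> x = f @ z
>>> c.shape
(5, 3, 31)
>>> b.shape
(3, 23)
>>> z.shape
(31, 5)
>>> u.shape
(3,)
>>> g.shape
(3, 5, 5, 31)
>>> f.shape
(5, 31)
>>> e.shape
(31, 5, 31)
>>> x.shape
(5, 5)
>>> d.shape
(31, 3, 5)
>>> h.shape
(3, 23, 31)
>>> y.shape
(5, 5)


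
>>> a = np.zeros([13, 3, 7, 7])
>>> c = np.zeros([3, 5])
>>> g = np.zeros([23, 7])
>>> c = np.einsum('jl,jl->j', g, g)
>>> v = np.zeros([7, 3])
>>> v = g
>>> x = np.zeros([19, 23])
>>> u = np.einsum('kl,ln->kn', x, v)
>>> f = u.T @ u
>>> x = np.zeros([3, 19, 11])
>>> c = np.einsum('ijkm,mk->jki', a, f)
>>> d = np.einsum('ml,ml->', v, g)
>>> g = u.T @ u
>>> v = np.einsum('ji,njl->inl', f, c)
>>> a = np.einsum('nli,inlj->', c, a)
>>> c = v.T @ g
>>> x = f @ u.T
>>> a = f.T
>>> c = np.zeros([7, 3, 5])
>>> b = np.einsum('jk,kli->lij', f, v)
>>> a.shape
(7, 7)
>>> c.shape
(7, 3, 5)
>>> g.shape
(7, 7)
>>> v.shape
(7, 3, 13)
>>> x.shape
(7, 19)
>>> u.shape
(19, 7)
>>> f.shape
(7, 7)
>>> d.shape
()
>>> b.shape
(3, 13, 7)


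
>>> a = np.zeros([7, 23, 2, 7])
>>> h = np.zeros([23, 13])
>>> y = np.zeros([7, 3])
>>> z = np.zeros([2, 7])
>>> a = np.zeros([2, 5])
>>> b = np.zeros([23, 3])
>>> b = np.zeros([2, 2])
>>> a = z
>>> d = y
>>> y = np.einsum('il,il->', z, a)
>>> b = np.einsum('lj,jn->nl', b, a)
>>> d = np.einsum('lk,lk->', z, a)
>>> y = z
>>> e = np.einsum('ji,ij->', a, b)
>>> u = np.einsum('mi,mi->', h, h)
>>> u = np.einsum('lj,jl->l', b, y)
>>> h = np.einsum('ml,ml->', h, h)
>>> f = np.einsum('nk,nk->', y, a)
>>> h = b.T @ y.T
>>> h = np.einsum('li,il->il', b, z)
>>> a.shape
(2, 7)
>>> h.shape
(2, 7)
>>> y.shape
(2, 7)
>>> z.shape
(2, 7)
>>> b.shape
(7, 2)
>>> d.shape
()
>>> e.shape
()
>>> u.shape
(7,)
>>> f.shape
()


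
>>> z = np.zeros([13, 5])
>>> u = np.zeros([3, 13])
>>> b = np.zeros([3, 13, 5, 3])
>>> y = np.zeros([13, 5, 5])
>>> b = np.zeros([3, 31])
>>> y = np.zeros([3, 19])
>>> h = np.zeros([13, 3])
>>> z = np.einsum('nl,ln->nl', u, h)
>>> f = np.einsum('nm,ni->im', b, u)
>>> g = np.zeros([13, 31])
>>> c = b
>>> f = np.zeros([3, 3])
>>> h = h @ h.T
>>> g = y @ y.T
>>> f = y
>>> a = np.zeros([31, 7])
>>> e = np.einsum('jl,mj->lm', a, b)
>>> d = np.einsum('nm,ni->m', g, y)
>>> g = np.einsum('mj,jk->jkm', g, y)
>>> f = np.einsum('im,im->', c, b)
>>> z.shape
(3, 13)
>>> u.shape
(3, 13)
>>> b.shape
(3, 31)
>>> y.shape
(3, 19)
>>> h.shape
(13, 13)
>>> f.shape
()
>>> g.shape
(3, 19, 3)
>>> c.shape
(3, 31)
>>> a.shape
(31, 7)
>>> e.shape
(7, 3)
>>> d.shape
(3,)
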